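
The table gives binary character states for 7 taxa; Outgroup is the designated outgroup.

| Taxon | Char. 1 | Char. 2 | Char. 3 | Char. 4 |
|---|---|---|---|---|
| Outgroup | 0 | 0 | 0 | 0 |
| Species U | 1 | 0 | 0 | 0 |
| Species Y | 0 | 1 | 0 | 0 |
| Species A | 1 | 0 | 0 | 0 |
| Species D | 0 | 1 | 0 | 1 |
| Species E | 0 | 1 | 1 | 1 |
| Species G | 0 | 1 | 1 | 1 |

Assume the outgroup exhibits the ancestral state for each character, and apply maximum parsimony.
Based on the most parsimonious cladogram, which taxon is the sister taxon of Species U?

Species A

The outgroup has state '0' for every character, so '1' is the derived state throughout.
Char. 1 (derived state '1') is shared by Species A and Species U — a synapomorphy uniting that clade.
Only Species D, Species E, Species G, and Species Y show the derived state '1' for Char. 2, supporting them as a clade.
Char. 3: derived state '1' in Species E and Species G only — synapomorphy for {Species E, Species G}.
Char. 4 (derived state '1') is shared by Species D, Species E, and Species G — a synapomorphy uniting that clade.
Most parsimonious ingroup topology: ((Species U,Species A),(Species Y,(Species D,(Species E,Species G)))).
Species U and Species A form a cherry on this tree, so they are sister taxa.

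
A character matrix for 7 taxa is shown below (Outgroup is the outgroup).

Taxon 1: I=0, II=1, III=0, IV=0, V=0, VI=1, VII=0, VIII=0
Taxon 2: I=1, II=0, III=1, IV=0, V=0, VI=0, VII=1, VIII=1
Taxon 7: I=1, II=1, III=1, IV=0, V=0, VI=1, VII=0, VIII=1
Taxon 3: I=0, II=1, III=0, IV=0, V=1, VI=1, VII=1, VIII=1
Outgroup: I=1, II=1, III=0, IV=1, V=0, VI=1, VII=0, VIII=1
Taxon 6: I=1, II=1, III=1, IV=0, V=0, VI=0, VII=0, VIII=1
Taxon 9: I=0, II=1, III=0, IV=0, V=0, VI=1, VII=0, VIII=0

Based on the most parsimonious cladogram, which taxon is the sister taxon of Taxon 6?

Taxon 2

Character polarity is set by the outgroup: the derived state is whichever differs from the outgroup's state, so for I, II, IV, VI, VIII the derived state is '0', and for the remaining characters it is '1'.
I: derived state '0' in Taxon 1, Taxon 3, and Taxon 9 only — synapomorphy for {Taxon 1, Taxon 3, Taxon 9}.
II: derived state '0' in Taxon 2 only — an autapomorphy, so it tells us nothing about relationships among taxa.
III (derived state '1') is shared by Taxon 2, Taxon 6, and Taxon 7 — a synapomorphy uniting that clade.
All ingroup taxa share the derived state '0' for IV; it defines the ingroup but does not resolve relationships within it.
V: derived state '1' in Taxon 3 only — an autapomorphy, so it tells us nothing about relationships among taxa.
VI: derived state '0' in Taxon 2 and Taxon 6 only — synapomorphy for {Taxon 2, Taxon 6}.
VII (state '1') occurs in Taxon 2 and Taxon 3 but conflicts with the nesting implied by the other characters — most parsimoniously interpreted as homoplasy.
VIII: derived state '0' in Taxon 1 and Taxon 9 only — synapomorphy for {Taxon 1, Taxon 9}.
Most parsimonious ingroup topology: (((Taxon 6,Taxon 2),Taxon 7),((Taxon 9,Taxon 1),Taxon 3)).
Taxon 6 and Taxon 2 form a cherry on this tree, so they are sister taxa.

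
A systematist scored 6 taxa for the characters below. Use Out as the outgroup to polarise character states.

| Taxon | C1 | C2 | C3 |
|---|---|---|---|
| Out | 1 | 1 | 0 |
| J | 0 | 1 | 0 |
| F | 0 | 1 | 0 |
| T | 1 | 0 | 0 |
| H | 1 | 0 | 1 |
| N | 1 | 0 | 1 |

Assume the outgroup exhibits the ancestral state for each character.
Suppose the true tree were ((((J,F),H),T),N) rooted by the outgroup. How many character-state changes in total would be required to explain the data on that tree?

Map each character onto ((((J,F),H),T),N) (rooted by Out) and count the minimum state changes it requires (Fitch parsimony):
C1: 1; C2: 2; C3: 2.
Total tree length = 5.

5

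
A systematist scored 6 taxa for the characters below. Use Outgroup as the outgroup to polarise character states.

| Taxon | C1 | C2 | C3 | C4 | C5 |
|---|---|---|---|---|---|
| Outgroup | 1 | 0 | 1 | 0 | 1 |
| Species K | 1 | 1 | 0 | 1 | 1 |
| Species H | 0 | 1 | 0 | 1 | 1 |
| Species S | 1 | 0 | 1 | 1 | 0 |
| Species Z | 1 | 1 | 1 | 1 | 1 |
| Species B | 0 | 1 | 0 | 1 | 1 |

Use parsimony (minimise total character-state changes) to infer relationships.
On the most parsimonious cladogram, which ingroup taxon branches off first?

Species S

Character polarity is set by the outgroup: the derived state is whichever differs from the outgroup's state, so for C1, C3, C5 the derived state is '0', and for the remaining characters it is '1'.
C1 (derived state '0') is shared by Species B and Species H — a synapomorphy uniting that clade.
C2 (derived state '1') is shared by Species B, Species H, Species K, and Species Z — a synapomorphy uniting that clade.
Only Species B, Species H, and Species K show the derived state '0' for C3, supporting them as a clade.
C4 (derived state '1') is shared by all ingroup taxa — unites the whole ingroup.
C5 (derived state '0') is unique to Species S (autapomorphy; uninformative for grouping).
Most parsimonious ingroup topology: (((Species K,(Species H,Species B)),Species Z),Species S).
Species S is sister to the clade containing all other ingroup taxa, so it is the earliest-diverging (most basal) ingroup lineage.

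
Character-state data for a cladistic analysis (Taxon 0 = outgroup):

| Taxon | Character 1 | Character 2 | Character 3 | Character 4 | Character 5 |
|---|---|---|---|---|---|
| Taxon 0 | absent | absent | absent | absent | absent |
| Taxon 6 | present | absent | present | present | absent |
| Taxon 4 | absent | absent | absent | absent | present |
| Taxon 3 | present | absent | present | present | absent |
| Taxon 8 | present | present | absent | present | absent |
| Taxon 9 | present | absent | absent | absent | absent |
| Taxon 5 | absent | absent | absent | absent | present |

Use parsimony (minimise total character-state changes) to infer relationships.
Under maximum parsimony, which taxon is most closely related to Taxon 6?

The outgroup has state 'absent' for every character, so 'present' is the derived state throughout.
Character 1: derived state 'present' in Taxon 3, Taxon 6, Taxon 8, and Taxon 9 only — synapomorphy for {Taxon 3, Taxon 6, Taxon 8, Taxon 9}.
Character 2 (derived state 'present') is unique to Taxon 8 (autapomorphy; uninformative for grouping).
Only Taxon 3 and Taxon 6 show the derived state 'present' for Character 3, supporting them as a clade.
Character 4 (derived state 'present') is shared by Taxon 3, Taxon 6, and Taxon 8 — a synapomorphy uniting that clade.
Character 5 (derived state 'present') is shared by Taxon 4 and Taxon 5 — a synapomorphy uniting that clade.
Most parsimonious ingroup topology: ((((Taxon 6,Taxon 3),Taxon 8),Taxon 9),(Taxon 4,Taxon 5)).
Taxon 6 and Taxon 3 form a cherry on this tree, so they are sister taxa.

Taxon 3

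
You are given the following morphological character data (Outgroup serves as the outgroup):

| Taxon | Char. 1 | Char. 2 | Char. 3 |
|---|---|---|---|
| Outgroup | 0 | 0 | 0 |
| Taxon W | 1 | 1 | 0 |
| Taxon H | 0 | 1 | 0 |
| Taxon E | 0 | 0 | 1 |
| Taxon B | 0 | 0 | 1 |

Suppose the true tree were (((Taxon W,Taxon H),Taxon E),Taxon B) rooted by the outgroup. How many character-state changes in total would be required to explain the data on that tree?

4

Map each character onto (((Taxon W,Taxon H),Taxon E),Taxon B) (rooted by Outgroup) and count the minimum state changes it requires (Fitch parsimony):
Char. 1: 1; Char. 2: 1; Char. 3: 2.
Total tree length = 4.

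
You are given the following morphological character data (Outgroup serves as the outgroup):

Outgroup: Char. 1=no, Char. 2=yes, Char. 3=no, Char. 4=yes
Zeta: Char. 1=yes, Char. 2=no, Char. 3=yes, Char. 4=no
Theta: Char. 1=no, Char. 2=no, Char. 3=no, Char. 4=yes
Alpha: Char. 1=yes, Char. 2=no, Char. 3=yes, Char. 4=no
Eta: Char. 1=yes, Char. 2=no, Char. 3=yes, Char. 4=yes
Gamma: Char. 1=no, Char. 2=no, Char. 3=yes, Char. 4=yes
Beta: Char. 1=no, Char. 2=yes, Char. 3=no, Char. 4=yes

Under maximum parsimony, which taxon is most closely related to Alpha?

Zeta

Character polarity is set by the outgroup: the derived state is whichever differs from the outgroup's state, so for Char. 2, Char. 4 the derived state is 'no', and for the remaining characters it is 'yes'.
Char. 1: derived state 'yes' in Alpha, Eta, and Zeta only — synapomorphy for {Alpha, Eta, Zeta}.
Only Alpha, Eta, Gamma, Theta, and Zeta show the derived state 'no' for Char. 2, supporting them as a clade.
Only Alpha, Eta, Gamma, and Zeta show the derived state 'yes' for Char. 3, supporting them as a clade.
Char. 4: derived state 'no' in Alpha and Zeta only — synapomorphy for {Alpha, Zeta}.
Most parsimonious ingroup topology: (((((Zeta,Alpha),Eta),Gamma),Theta),Beta).
Alpha and Zeta form a cherry on this tree, so they are sister taxa.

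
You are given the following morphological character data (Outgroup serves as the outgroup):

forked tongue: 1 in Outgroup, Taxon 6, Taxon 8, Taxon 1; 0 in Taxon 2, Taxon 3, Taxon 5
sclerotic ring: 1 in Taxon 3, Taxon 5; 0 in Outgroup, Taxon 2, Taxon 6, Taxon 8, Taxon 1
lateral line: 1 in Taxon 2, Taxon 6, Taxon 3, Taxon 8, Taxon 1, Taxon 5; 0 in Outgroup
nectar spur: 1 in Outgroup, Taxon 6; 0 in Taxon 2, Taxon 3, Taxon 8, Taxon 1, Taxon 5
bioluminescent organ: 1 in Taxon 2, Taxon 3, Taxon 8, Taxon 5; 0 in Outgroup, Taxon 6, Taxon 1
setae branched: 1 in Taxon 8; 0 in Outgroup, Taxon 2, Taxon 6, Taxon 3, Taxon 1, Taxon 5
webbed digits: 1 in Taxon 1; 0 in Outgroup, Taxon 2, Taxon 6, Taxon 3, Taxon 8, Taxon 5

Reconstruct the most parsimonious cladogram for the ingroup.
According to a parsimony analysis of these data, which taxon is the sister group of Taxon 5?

Character polarity is set by the outgroup: the derived state is whichever differs from the outgroup's state, so for forked tongue, nectar spur the derived state is '0', and for the remaining characters it is '1'.
forked tongue (derived state '0') is shared by Taxon 2, Taxon 3, and Taxon 5 — a synapomorphy uniting that clade.
sclerotic ring: derived state '1' in Taxon 3 and Taxon 5 only — synapomorphy for {Taxon 3, Taxon 5}.
All ingroup taxa share the derived state '1' for lateral line; it defines the ingroup but does not resolve relationships within it.
Only Taxon 1, Taxon 2, Taxon 3, Taxon 5, and Taxon 8 show the derived state '0' for nectar spur, supporting them as a clade.
bioluminescent organ: derived state '1' in Taxon 2, Taxon 3, Taxon 5, and Taxon 8 only — synapomorphy for {Taxon 2, Taxon 3, Taxon 5, Taxon 8}.
setae branched: derived state '1' in Taxon 8 only — an autapomorphy, so it tells us nothing about relationships among taxa.
webbed digits (derived state '1') is unique to Taxon 1 (autapomorphy; uninformative for grouping).
Most parsimonious ingroup topology: ((((Taxon 2,(Taxon 3,Taxon 5)),Taxon 8),Taxon 1),Taxon 6).
Taxon 5 and Taxon 3 form a cherry on this tree, so they are sister taxa.

Taxon 3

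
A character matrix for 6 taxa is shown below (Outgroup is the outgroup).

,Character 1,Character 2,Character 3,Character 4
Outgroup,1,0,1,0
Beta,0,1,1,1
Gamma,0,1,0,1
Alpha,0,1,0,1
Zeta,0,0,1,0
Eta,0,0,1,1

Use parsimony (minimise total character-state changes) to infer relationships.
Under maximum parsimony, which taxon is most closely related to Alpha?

Gamma

Character polarity is set by the outgroup: the derived state is whichever differs from the outgroup's state, so for Character 1, Character 3 the derived state is '0', and for the remaining characters it is '1'.
All ingroup taxa share the derived state '0' for Character 1; it defines the ingroup but does not resolve relationships within it.
Character 2: derived state '1' in Alpha, Beta, and Gamma only — synapomorphy for {Alpha, Beta, Gamma}.
Character 3: derived state '0' in Alpha and Gamma only — synapomorphy for {Alpha, Gamma}.
Character 4: derived state '1' in Alpha, Beta, Eta, and Gamma only — synapomorphy for {Alpha, Beta, Eta, Gamma}.
Most parsimonious ingroup topology: (((Beta,(Gamma,Alpha)),Eta),Zeta).
Alpha and Gamma form a cherry on this tree, so they are sister taxa.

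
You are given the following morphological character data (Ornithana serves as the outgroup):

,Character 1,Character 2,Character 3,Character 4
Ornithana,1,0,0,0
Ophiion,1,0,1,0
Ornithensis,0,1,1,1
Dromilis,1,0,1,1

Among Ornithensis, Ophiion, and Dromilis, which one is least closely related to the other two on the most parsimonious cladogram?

Character polarity is set by the outgroup: the derived state is whichever differs from the outgroup's state, so for Character 1 the derived state is '0', and for the remaining characters it is '1'.
Character 1 (derived state '0') is unique to Ornithensis (autapomorphy; uninformative for grouping).
Character 2 (derived state '1') is unique to Ornithensis (autapomorphy; uninformative for grouping).
Character 3 (derived state '1') is shared by all ingroup taxa — unites the whole ingroup.
Only Dromilis and Ornithensis show the derived state '1' for Character 4, supporting them as a clade.
Most parsimonious ingroup topology: (Ophiion,(Ornithensis,Dromilis)).
Dromilis and Ornithensis share a more recent common ancestor with each other than either does with Ophiion, so Ophiion is the least closely related of the three.

Ophiion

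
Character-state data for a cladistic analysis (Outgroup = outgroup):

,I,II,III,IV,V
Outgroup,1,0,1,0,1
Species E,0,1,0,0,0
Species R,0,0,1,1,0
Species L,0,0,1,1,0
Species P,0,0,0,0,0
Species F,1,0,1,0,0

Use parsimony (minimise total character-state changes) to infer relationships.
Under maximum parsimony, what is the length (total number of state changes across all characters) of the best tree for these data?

Character polarity is set by the outgroup: the derived state is whichever differs from the outgroup's state, so for I, III, V the derived state is '0', and for the remaining characters it is '1'.
I (derived state '0') is shared by Species E, Species L, Species P, and Species R — a synapomorphy uniting that clade.
II (derived state '1') is unique to Species E (autapomorphy; uninformative for grouping).
III: derived state '0' in Species E and Species P only — synapomorphy for {Species E, Species P}.
IV: derived state '1' in Species L and Species R only — synapomorphy for {Species L, Species R}.
All ingroup taxa share the derived state '0' for V; it defines the ingroup but does not resolve relationships within it.
Most parsimonious ingroup topology: (((Species E,Species P),(Species R,Species L)),Species F).
Changes per character on this tree: I: 1; II: 1; III: 1; IV: 1; V: 1.
Total = 5.

5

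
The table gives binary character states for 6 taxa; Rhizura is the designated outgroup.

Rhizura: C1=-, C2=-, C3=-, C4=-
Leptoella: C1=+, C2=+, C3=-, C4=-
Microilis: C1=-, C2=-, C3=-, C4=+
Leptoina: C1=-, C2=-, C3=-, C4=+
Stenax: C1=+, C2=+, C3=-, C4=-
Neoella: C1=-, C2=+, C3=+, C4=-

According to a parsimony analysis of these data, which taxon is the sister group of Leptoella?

The outgroup has state '-' for every character, so '+' is the derived state throughout.
C1 (derived state '+') is shared by Leptoella and Stenax — a synapomorphy uniting that clade.
Only Leptoella, Neoella, and Stenax show the derived state '+' for C2, supporting them as a clade.
C3: derived state '+' in Neoella only — an autapomorphy, so it tells us nothing about relationships among taxa.
C4 (derived state '+') is shared by Leptoina and Microilis — a synapomorphy uniting that clade.
Most parsimonious ingroup topology: (((Leptoella,Stenax),Neoella),(Microilis,Leptoina)).
Leptoella and Stenax form a cherry on this tree, so they are sister taxa.

Stenax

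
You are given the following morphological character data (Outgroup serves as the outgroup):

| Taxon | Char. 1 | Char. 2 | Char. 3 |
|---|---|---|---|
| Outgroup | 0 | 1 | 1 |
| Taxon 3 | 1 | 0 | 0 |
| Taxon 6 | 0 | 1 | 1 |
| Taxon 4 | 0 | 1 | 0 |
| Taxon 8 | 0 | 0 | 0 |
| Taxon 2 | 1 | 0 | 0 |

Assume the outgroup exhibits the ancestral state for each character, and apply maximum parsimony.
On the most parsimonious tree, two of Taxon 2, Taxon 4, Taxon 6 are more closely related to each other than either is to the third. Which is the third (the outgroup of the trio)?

Character polarity is set by the outgroup: the derived state is whichever differs from the outgroup's state, so for Char. 2, Char. 3 the derived state is '0', and for the remaining characters it is '1'.
Char. 1 (derived state '1') is shared by Taxon 2 and Taxon 3 — a synapomorphy uniting that clade.
Only Taxon 2, Taxon 3, and Taxon 8 show the derived state '0' for Char. 2, supporting them as a clade.
Char. 3: derived state '0' in Taxon 2, Taxon 3, Taxon 4, and Taxon 8 only — synapomorphy for {Taxon 2, Taxon 3, Taxon 4, Taxon 8}.
Most parsimonious ingroup topology: ((((Taxon 3,Taxon 2),Taxon 8),Taxon 4),Taxon 6).
Taxon 4 and Taxon 2 share a more recent common ancestor with each other than either does with Taxon 6, so Taxon 6 is the least closely related of the three.

Taxon 6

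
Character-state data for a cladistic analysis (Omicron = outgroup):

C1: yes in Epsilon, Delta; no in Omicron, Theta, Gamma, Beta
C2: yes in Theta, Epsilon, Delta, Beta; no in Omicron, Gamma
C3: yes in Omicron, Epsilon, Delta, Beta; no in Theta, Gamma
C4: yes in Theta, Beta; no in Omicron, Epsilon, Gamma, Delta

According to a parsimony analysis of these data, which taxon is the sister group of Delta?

Character polarity is set by the outgroup: the derived state is whichever differs from the outgroup's state, so for C3 the derived state is 'no', and for the remaining characters it is 'yes'.
C1: derived state 'yes' in Delta and Epsilon only — synapomorphy for {Delta, Epsilon}.
Only Beta, Delta, Epsilon, and Theta show the derived state 'yes' for C2, supporting them as a clade.
C3 (state 'no') occurs in Gamma and Theta but conflicts with the nesting implied by the other characters — most parsimoniously interpreted as homoplasy.
C4 (derived state 'yes') is shared by Beta and Theta — a synapomorphy uniting that clade.
Most parsimonious ingroup topology: (((Theta,Beta),(Epsilon,Delta)),Gamma).
Delta and Epsilon form a cherry on this tree, so they are sister taxa.

Epsilon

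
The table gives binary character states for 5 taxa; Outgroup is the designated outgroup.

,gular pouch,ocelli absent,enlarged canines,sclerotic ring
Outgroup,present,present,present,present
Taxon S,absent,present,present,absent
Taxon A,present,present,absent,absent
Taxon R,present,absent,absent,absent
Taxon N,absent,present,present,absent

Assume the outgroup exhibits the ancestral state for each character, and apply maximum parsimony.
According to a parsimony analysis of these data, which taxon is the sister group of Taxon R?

The outgroup has state 'present' for every character, so 'absent' is the derived state throughout.
Only Taxon N and Taxon S show the derived state 'absent' for gular pouch, supporting them as a clade.
ocelli absent (derived state 'absent') is unique to Taxon R (autapomorphy; uninformative for grouping).
enlarged canines (derived state 'absent') is shared by Taxon A and Taxon R — a synapomorphy uniting that clade.
sclerotic ring (derived state 'absent') is shared by all ingroup taxa — unites the whole ingroup.
Most parsimonious ingroup topology: ((Taxon S,Taxon N),(Taxon A,Taxon R)).
Taxon R and Taxon A form a cherry on this tree, so they are sister taxa.

Taxon A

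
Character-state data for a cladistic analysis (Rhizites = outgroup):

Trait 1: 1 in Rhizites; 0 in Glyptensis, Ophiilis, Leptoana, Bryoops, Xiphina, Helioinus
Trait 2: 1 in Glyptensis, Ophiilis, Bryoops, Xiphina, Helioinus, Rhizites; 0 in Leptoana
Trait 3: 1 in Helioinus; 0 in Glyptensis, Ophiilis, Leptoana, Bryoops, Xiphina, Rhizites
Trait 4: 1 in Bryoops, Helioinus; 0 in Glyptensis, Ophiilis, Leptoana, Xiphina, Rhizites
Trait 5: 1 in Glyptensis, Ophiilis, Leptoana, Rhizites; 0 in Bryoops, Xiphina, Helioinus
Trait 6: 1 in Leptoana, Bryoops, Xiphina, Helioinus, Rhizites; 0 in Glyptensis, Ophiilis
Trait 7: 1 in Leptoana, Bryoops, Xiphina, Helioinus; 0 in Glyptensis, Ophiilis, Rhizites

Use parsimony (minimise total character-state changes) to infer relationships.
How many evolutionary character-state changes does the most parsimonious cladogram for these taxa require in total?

Character polarity is set by the outgroup: the derived state is whichever differs from the outgroup's state, so for Trait 1, Trait 2, Trait 5, Trait 6 the derived state is '0', and for the remaining characters it is '1'.
All ingroup taxa share the derived state '0' for Trait 1; it defines the ingroup but does not resolve relationships within it.
Trait 2: derived state '0' in Leptoana only — an autapomorphy, so it tells us nothing about relationships among taxa.
Trait 3: derived state '1' in Helioinus only — an autapomorphy, so it tells us nothing about relationships among taxa.
Only Bryoops and Helioinus show the derived state '1' for Trait 4, supporting them as a clade.
Trait 5: derived state '0' in Bryoops, Helioinus, and Xiphina only — synapomorphy for {Bryoops, Helioinus, Xiphina}.
Trait 6: derived state '0' in Glyptensis and Ophiilis only — synapomorphy for {Glyptensis, Ophiilis}.
Trait 7: derived state '1' in Bryoops, Helioinus, Leptoana, and Xiphina only — synapomorphy for {Bryoops, Helioinus, Leptoana, Xiphina}.
Most parsimonious ingroup topology: ((Ophiilis,Glyptensis),(((Bryoops,Helioinus),Xiphina),Leptoana)).
Changes per character on this tree: Trait 1: 1; Trait 2: 1; Trait 3: 1; Trait 4: 1; Trait 5: 1; Trait 6: 1; Trait 7: 1.
Total = 7.

7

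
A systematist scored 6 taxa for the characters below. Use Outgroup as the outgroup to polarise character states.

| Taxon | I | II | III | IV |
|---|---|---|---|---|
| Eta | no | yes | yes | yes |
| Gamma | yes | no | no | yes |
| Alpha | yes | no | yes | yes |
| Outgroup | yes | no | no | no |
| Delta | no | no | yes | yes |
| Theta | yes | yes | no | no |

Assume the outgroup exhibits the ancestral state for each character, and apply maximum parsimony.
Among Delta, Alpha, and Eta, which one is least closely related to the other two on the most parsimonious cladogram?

Character polarity is set by the outgroup: the derived state is whichever differs from the outgroup's state, so for I the derived state is 'no', and for the remaining characters it is 'yes'.
I (derived state 'no') is shared by Delta and Eta — a synapomorphy uniting that clade.
II (state 'yes') occurs in Eta and Theta but conflicts with the nesting implied by the other characters — most parsimoniously interpreted as homoplasy.
Only Alpha, Delta, and Eta show the derived state 'yes' for III, supporting them as a clade.
IV: derived state 'yes' in Alpha, Delta, Eta, and Gamma only — synapomorphy for {Alpha, Delta, Eta, Gamma}.
Most parsimonious ingroup topology: (((Alpha,(Eta,Delta)),Gamma),Theta).
Delta and Eta share a more recent common ancestor with each other than either does with Alpha, so Alpha is the least closely related of the three.

Alpha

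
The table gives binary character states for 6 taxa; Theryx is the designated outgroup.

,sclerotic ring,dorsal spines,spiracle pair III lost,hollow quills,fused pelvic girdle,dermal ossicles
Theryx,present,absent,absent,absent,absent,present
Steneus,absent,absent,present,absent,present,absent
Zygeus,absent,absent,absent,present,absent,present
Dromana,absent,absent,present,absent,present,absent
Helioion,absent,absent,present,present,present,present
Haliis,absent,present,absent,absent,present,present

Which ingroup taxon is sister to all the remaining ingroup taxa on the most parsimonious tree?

Zygeus

Character polarity is set by the outgroup: the derived state is whichever differs from the outgroup's state, so for sclerotic ring, dermal ossicles the derived state is 'absent', and for the remaining characters it is 'present'.
sclerotic ring (derived state 'absent') is shared by all ingroup taxa — unites the whole ingroup.
dorsal spines: derived state 'present' in Haliis only — an autapomorphy, so it tells us nothing about relationships among taxa.
Only Dromana, Helioion, and Steneus show the derived state 'present' for spiracle pair III lost, supporting them as a clade.
hollow quills groups Helioion and Zygeus, which is incompatible with the clades supported by the remaining characters; treating it as convergent (homoplasy) costs fewer steps than any alternative tree.
fused pelvic girdle (derived state 'present') is shared by Dromana, Haliis, Helioion, and Steneus — a synapomorphy uniting that clade.
dermal ossicles: derived state 'absent' in Dromana and Steneus only — synapomorphy for {Dromana, Steneus}.
Most parsimonious ingroup topology: ((((Steneus,Dromana),Helioion),Haliis),Zygeus).
Zygeus is sister to the clade containing all other ingroup taxa, so it is the earliest-diverging (most basal) ingroup lineage.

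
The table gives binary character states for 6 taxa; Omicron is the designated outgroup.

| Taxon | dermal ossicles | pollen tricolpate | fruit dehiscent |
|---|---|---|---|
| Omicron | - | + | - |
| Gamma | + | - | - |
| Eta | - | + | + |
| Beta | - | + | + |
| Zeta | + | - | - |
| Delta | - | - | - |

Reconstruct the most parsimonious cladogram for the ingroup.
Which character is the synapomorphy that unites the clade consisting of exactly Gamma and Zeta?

Character polarity is set by the outgroup: the derived state is whichever differs from the outgroup's state, so for pollen tricolpate the derived state is '-', and for the remaining characters it is '+'.
Only Gamma and Zeta show the derived state '+' for dermal ossicles, supporting them as a clade.
pollen tricolpate (derived state '-') is shared by Delta, Gamma, and Zeta — a synapomorphy uniting that clade.
Only Beta and Eta show the derived state '+' for fruit dehiscent, supporting them as a clade.
Most parsimonious ingroup topology: (((Gamma,Zeta),Delta),(Eta,Beta)).
The clade {Gamma, Zeta} is supported by dermal ossicles: its derived state '+' occurs in exactly those taxa and in no other taxon (including the outgroup).

dermal ossicles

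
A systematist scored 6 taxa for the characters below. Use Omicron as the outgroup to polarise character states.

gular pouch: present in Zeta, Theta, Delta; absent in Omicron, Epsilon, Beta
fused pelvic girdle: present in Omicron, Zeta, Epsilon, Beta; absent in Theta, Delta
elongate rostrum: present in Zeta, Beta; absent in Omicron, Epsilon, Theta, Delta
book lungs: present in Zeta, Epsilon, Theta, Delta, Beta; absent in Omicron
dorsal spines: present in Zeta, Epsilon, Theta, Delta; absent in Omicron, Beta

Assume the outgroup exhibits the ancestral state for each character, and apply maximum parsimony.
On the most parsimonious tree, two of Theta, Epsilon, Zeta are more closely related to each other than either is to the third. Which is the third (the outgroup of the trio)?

Epsilon

Character polarity is set by the outgroup: the derived state is whichever differs from the outgroup's state, so for fused pelvic girdle the derived state is 'absent', and for the remaining characters it is 'present'.
gular pouch (derived state 'present') is shared by Delta, Theta, and Zeta — a synapomorphy uniting that clade.
fused pelvic girdle (derived state 'absent') is shared by Delta and Theta — a synapomorphy uniting that clade.
elongate rostrum (state 'present') occurs in Beta and Zeta but conflicts with the nesting implied by the other characters — most parsimoniously interpreted as homoplasy.
book lungs (derived state 'present') is shared by all ingroup taxa — unites the whole ingroup.
dorsal spines (derived state 'present') is shared by Delta, Epsilon, Theta, and Zeta — a synapomorphy uniting that clade.
Most parsimonious ingroup topology: (((Zeta,(Theta,Delta)),Epsilon),Beta).
Zeta and Theta share a more recent common ancestor with each other than either does with Epsilon, so Epsilon is the least closely related of the three.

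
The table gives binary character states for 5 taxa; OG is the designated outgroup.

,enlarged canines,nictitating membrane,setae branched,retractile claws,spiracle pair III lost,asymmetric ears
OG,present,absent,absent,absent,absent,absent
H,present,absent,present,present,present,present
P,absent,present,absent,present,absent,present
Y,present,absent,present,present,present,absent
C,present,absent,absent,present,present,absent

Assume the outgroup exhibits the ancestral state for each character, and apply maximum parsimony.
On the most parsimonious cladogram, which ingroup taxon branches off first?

P

Character polarity is set by the outgroup: the derived state is whichever differs from the outgroup's state, so for enlarged canines the derived state is 'absent', and for the remaining characters it is 'present'.
enlarged canines: derived state 'absent' in P only — an autapomorphy, so it tells us nothing about relationships among taxa.
nictitating membrane: derived state 'present' in P only — an autapomorphy, so it tells us nothing about relationships among taxa.
setae branched: derived state 'present' in H and Y only — synapomorphy for {H, Y}.
retractile claws (derived state 'present') is shared by all ingroup taxa — unites the whole ingroup.
Only C, H, and Y show the derived state 'present' for spiracle pair III lost, supporting them as a clade.
asymmetric ears groups H and P, which is incompatible with the clades supported by the remaining characters; treating it as convergent (homoplasy) costs fewer steps than any alternative tree.
Most parsimonious ingroup topology: (((H,Y),C),P).
P is sister to the clade containing all other ingroup taxa, so it is the earliest-diverging (most basal) ingroup lineage.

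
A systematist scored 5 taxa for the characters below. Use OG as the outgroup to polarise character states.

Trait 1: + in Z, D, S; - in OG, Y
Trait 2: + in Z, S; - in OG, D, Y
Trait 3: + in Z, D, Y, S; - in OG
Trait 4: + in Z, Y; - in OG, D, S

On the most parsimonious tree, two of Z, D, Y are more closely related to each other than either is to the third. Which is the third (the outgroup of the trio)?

Y

The outgroup has state '-' for every character, so '+' is the derived state throughout.
Only D, S, and Z show the derived state '+' for Trait 1, supporting them as a clade.
Trait 2: derived state '+' in S and Z only — synapomorphy for {S, Z}.
Trait 3 (derived state '+') is shared by all ingroup taxa — unites the whole ingroup.
Trait 4 groups Y and Z, which is incompatible with the clades supported by the remaining characters; treating it as convergent (homoplasy) costs fewer steps than any alternative tree.
Most parsimonious ingroup topology: (((Z,S),D),Y).
Z and D share a more recent common ancestor with each other than either does with Y, so Y is the least closely related of the three.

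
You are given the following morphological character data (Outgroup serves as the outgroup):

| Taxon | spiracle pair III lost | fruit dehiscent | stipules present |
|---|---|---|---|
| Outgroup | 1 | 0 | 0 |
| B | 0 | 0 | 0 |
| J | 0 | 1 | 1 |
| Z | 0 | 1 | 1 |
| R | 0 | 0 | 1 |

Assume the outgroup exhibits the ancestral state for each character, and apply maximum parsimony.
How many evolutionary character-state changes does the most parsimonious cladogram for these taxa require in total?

Character polarity is set by the outgroup: the derived state is whichever differs from the outgroup's state, so for spiracle pair III lost the derived state is '0', and for the remaining characters it is '1'.
All ingroup taxa share the derived state '0' for spiracle pair III lost; it defines the ingroup but does not resolve relationships within it.
fruit dehiscent (derived state '1') is shared by J and Z — a synapomorphy uniting that clade.
stipules present: derived state '1' in J, R, and Z only — synapomorphy for {J, R, Z}.
Most parsimonious ingroup topology: (B,((J,Z),R)).
Changes per character on this tree: spiracle pair III lost: 1; fruit dehiscent: 1; stipules present: 1.
Total = 3.

3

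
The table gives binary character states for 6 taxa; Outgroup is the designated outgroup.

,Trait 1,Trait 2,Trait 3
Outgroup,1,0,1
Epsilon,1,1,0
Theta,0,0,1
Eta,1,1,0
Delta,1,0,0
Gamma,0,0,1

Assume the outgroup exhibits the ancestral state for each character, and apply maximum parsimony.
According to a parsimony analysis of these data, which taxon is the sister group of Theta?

Gamma

Character polarity is set by the outgroup: the derived state is whichever differs from the outgroup's state, so for Trait 1, Trait 3 the derived state is '0', and for the remaining characters it is '1'.
Trait 1: derived state '0' in Gamma and Theta only — synapomorphy for {Gamma, Theta}.
Trait 2: derived state '1' in Epsilon and Eta only — synapomorphy for {Epsilon, Eta}.
Trait 3: derived state '0' in Delta, Epsilon, and Eta only — synapomorphy for {Delta, Epsilon, Eta}.
Most parsimonious ingroup topology: (((Epsilon,Eta),Delta),(Theta,Gamma)).
Theta and Gamma form a cherry on this tree, so they are sister taxa.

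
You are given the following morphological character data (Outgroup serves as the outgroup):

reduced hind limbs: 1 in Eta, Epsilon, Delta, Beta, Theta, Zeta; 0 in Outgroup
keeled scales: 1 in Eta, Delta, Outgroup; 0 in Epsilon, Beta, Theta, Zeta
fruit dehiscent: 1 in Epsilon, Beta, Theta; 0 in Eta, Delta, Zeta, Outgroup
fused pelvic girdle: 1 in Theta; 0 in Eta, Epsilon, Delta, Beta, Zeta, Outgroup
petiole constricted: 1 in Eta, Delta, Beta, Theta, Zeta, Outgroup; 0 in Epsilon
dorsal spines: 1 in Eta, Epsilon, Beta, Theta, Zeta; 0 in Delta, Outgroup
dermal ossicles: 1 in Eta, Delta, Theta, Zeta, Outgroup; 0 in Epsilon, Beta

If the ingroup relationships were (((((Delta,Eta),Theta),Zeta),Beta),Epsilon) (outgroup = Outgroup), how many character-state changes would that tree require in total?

12

Map each character onto (((((Delta,Eta),Theta),Zeta),Beta),Epsilon) (rooted by Outgroup) and count the minimum state changes it requires (Fitch parsimony):
reduced hind limbs: 1; keeled scales: 2; fruit dehiscent: 3; fused pelvic girdle: 1; petiole constricted: 1; dorsal spines: 2; dermal ossicles: 2.
Total tree length = 12.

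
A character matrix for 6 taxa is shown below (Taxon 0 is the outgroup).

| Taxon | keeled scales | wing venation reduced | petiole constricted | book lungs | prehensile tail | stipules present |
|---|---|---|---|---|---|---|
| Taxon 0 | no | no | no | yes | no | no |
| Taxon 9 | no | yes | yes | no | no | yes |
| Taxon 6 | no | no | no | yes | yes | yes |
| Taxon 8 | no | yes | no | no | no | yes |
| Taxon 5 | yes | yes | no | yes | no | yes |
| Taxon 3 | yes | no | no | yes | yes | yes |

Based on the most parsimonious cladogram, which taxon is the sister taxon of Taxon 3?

Taxon 6

Character polarity is set by the outgroup: the derived state is whichever differs from the outgroup's state, so for book lungs the derived state is 'no', and for the remaining characters it is 'yes'.
keeled scales groups Taxon 3 and Taxon 5, which is incompatible with the clades supported by the remaining characters; treating it as convergent (homoplasy) costs fewer steps than any alternative tree.
wing venation reduced: derived state 'yes' in Taxon 5, Taxon 8, and Taxon 9 only — synapomorphy for {Taxon 5, Taxon 8, Taxon 9}.
petiole constricted (derived state 'yes') is unique to Taxon 9 (autapomorphy; uninformative for grouping).
Only Taxon 8 and Taxon 9 show the derived state 'no' for book lungs, supporting them as a clade.
Only Taxon 3 and Taxon 6 show the derived state 'yes' for prehensile tail, supporting them as a clade.
All ingroup taxa share the derived state 'yes' for stipules present; it defines the ingroup but does not resolve relationships within it.
Most parsimonious ingroup topology: (((Taxon 9,Taxon 8),Taxon 5),(Taxon 6,Taxon 3)).
Taxon 3 and Taxon 6 form a cherry on this tree, so they are sister taxa.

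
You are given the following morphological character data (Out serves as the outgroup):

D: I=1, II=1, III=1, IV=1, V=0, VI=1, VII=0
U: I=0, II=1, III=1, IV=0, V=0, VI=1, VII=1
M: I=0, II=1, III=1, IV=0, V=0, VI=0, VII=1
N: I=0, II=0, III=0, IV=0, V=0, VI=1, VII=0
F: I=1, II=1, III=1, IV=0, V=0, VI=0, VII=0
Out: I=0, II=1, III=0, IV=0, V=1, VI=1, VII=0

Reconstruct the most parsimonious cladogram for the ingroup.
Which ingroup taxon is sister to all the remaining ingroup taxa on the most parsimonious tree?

Character polarity is set by the outgroup: the derived state is whichever differs from the outgroup's state, so for II, V, VI the derived state is '0', and for the remaining characters it is '1'.
I (derived state '1') is shared by D and F — a synapomorphy uniting that clade.
II: derived state '0' in N only — an autapomorphy, so it tells us nothing about relationships among taxa.
Only D, F, M, and U show the derived state '1' for III, supporting them as a clade.
IV: derived state '1' in D only — an autapomorphy, so it tells us nothing about relationships among taxa.
All ingroup taxa share the derived state '0' for V; it defines the ingroup but does not resolve relationships within it.
VI (state '0') occurs in F and M but conflicts with the nesting implied by the other characters — most parsimoniously interpreted as homoplasy.
VII: derived state '1' in M and U only — synapomorphy for {M, U}.
Most parsimonious ingroup topology: (((M,U),(F,D)),N).
N is sister to the clade containing all other ingroup taxa, so it is the earliest-diverging (most basal) ingroup lineage.

N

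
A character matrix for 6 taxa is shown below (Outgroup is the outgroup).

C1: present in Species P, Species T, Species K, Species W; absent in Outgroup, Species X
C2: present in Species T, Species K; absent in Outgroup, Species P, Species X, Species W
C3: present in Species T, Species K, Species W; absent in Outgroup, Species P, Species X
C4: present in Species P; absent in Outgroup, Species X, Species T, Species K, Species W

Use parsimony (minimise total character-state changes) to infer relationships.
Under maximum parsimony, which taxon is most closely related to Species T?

The outgroup has state 'absent' for every character, so 'present' is the derived state throughout.
C1 (derived state 'present') is shared by Species K, Species P, Species T, and Species W — a synapomorphy uniting that clade.
C2 (derived state 'present') is shared by Species K and Species T — a synapomorphy uniting that clade.
C3 (derived state 'present') is shared by Species K, Species T, and Species W — a synapomorphy uniting that clade.
C4 (derived state 'present') is unique to Species P (autapomorphy; uninformative for grouping).
Most parsimonious ingroup topology: ((Species P,((Species T,Species K),Species W)),Species X).
Species T and Species K form a cherry on this tree, so they are sister taxa.

Species K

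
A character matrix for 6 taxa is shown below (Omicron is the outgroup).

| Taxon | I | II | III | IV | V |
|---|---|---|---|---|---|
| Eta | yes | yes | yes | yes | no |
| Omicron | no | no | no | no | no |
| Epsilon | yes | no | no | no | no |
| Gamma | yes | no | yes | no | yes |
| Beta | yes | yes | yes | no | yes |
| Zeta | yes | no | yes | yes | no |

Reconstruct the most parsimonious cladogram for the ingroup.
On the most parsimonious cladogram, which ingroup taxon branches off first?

Epsilon

The outgroup has state 'no' for every character, so 'yes' is the derived state throughout.
All ingroup taxa share the derived state 'yes' for I; it defines the ingroup but does not resolve relationships within it.
II groups Beta and Eta, which is incompatible with the clades supported by the remaining characters; treating it as convergent (homoplasy) costs fewer steps than any alternative tree.
III: derived state 'yes' in Beta, Eta, Gamma, and Zeta only — synapomorphy for {Beta, Eta, Gamma, Zeta}.
Only Eta and Zeta show the derived state 'yes' for IV, supporting them as a clade.
V (derived state 'yes') is shared by Beta and Gamma — a synapomorphy uniting that clade.
Most parsimonious ingroup topology: (((Gamma,Beta),(Eta,Zeta)),Epsilon).
Epsilon is sister to the clade containing all other ingroup taxa, so it is the earliest-diverging (most basal) ingroup lineage.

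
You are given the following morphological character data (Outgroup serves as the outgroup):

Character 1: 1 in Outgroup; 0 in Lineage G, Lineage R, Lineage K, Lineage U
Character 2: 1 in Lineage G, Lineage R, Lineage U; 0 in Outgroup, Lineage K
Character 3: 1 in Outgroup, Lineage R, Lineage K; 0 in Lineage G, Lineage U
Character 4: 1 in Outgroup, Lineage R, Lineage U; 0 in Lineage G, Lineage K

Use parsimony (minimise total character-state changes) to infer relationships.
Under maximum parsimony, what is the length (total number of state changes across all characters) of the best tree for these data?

Character polarity is set by the outgroup: the derived state is whichever differs from the outgroup's state, so for Character 1, Character 3, Character 4 the derived state is '0', and for the remaining characters it is '1'.
Character 1 (derived state '0') is shared by all ingroup taxa — unites the whole ingroup.
Character 2: derived state '1' in Lineage G, Lineage R, and Lineage U only — synapomorphy for {Lineage G, Lineage R, Lineage U}.
Only Lineage G and Lineage U show the derived state '0' for Character 3, supporting them as a clade.
Character 4 (state '0') occurs in Lineage G and Lineage K but conflicts with the nesting implied by the other characters — most parsimoniously interpreted as homoplasy.
Most parsimonious ingroup topology: (((Lineage G,Lineage U),Lineage R),Lineage K).
Changes per character on this tree: Character 1: 1; Character 2: 1; Character 3: 1; Character 4: 2.
Total = 5.

5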